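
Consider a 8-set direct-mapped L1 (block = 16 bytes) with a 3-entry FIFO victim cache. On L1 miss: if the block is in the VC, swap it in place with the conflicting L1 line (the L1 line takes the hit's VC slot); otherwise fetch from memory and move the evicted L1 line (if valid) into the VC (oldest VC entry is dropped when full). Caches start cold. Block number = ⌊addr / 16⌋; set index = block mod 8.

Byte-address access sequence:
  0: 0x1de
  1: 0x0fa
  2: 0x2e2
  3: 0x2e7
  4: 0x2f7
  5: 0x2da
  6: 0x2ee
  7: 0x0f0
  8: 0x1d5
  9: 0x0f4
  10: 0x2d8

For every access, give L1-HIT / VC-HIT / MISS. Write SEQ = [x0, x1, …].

SEQ = [MISS, MISS, MISS, L1-HIT, MISS, MISS, L1-HIT, VC-HIT, VC-HIT, L1-HIT, VC-HIT]

#0 0x1de→b29/s5 MISS; vc=[]
#1 0xfa→b15/s7 MISS; vc=[]
#2 0x2e2→b46/s6 MISS; vc=[]
#3 0x2e7→b46/s6 L1-HIT; vc=[]
#4 0x2f7→b47/s7 MISS; vc=[15]
#5 0x2da→b45/s5 MISS; vc=[15,29]
#6 0x2ee→b46/s6 L1-HIT; vc=[15,29]
#7 0xf0→b15/s7 VC-HIT; vc=[47,29]
#8 0x1d5→b29/s5 VC-HIT; vc=[47,45]
#9 0xf4→b15/s7 L1-HIT; vc=[47,45]
#10 0x2d8→b45/s5 VC-HIT; vc=[47,29]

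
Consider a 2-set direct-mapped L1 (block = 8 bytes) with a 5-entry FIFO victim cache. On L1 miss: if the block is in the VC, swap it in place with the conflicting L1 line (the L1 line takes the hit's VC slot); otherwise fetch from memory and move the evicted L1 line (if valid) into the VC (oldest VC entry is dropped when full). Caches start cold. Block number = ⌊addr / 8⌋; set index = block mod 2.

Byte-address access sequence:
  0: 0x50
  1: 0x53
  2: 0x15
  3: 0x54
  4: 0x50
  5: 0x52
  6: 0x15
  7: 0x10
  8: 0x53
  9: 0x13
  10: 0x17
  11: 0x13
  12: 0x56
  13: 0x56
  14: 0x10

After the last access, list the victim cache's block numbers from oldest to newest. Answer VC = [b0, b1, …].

VC = [10]

#0 0x50→b10/s0 MISS; vc=[]
#1 0x53→b10/s0 L1-HIT; vc=[]
#2 0x15→b2/s0 MISS; vc=[10]
#3 0x54→b10/s0 VC-HIT; vc=[2]
#4 0x50→b10/s0 L1-HIT; vc=[2]
#5 0x52→b10/s0 L1-HIT; vc=[2]
#6 0x15→b2/s0 VC-HIT; vc=[10]
#7 0x10→b2/s0 L1-HIT; vc=[10]
#8 0x53→b10/s0 VC-HIT; vc=[2]
#9 0x13→b2/s0 VC-HIT; vc=[10]
#10 0x17→b2/s0 L1-HIT; vc=[10]
#11 0x13→b2/s0 L1-HIT; vc=[10]
#12 0x56→b10/s0 VC-HIT; vc=[2]
#13 0x56→b10/s0 L1-HIT; vc=[2]
#14 0x10→b2/s0 VC-HIT; vc=[10]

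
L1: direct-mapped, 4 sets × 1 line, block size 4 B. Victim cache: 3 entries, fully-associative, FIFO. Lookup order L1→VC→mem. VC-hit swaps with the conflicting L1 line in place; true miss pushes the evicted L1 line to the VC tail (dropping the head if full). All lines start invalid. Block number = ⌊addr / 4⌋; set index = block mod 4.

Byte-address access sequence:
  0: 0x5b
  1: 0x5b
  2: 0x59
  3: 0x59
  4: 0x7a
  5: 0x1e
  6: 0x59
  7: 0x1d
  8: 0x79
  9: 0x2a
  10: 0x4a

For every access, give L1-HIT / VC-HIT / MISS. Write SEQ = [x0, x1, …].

0: 0x5b (blk 22, set 2) → MISS  vc=[]
1: 0x5b (blk 22, set 2) → L1-HIT  vc=[]
2: 0x59 (blk 22, set 2) → L1-HIT  vc=[]
3: 0x59 (blk 22, set 2) → L1-HIT  vc=[]
4: 0x7a (blk 30, set 2) → MISS  vc=[22]
5: 0x1e (blk 7, set 3) → MISS  vc=[22]
6: 0x59 (blk 22, set 2) → VC-HIT  vc=[30]
7: 0x1d (blk 7, set 3) → L1-HIT  vc=[30]
8: 0x79 (blk 30, set 2) → VC-HIT  vc=[22]
9: 0x2a (blk 10, set 2) → MISS  vc=[22, 30]
10: 0x4a (blk 18, set 2) → MISS  vc=[22, 30, 10]

SEQ = [MISS, L1-HIT, L1-HIT, L1-HIT, MISS, MISS, VC-HIT, L1-HIT, VC-HIT, MISS, MISS]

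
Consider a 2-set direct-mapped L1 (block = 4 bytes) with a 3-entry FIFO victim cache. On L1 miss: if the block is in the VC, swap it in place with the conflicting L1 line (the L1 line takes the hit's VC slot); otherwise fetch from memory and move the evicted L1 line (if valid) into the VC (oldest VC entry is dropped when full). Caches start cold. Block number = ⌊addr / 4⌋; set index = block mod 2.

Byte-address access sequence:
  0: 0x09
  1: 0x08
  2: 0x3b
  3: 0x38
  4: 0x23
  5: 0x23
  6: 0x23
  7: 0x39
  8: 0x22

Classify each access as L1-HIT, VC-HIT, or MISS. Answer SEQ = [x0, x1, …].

#0 0x9→b2/s0 MISS; vc=[]
#1 0x8→b2/s0 L1-HIT; vc=[]
#2 0x3b→b14/s0 MISS; vc=[2]
#3 0x38→b14/s0 L1-HIT; vc=[2]
#4 0x23→b8/s0 MISS; vc=[2,14]
#5 0x23→b8/s0 L1-HIT; vc=[2,14]
#6 0x23→b8/s0 L1-HIT; vc=[2,14]
#7 0x39→b14/s0 VC-HIT; vc=[2,8]
#8 0x22→b8/s0 VC-HIT; vc=[2,14]

SEQ = [MISS, L1-HIT, MISS, L1-HIT, MISS, L1-HIT, L1-HIT, VC-HIT, VC-HIT]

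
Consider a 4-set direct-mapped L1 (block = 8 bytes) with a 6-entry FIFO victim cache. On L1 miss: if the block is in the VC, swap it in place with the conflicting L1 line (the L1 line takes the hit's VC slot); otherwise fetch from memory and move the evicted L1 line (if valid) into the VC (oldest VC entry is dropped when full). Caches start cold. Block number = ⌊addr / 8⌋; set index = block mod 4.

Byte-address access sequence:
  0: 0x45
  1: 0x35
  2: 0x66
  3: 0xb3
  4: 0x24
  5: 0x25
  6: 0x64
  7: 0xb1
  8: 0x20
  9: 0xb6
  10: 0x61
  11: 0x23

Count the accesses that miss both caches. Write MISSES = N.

MISSES = 5

#0 0x45→b8/s0 MISS; vc=[]
#1 0x35→b6/s2 MISS; vc=[]
#2 0x66→b12/s0 MISS; vc=[8]
#3 0xb3→b22/s2 MISS; vc=[8,6]
#4 0x24→b4/s0 MISS; vc=[8,6,12]
#5 0x25→b4/s0 L1-HIT; vc=[8,6,12]
#6 0x64→b12/s0 VC-HIT; vc=[8,6,4]
#7 0xb1→b22/s2 L1-HIT; vc=[8,6,4]
#8 0x20→b4/s0 VC-HIT; vc=[8,6,12]
#9 0xb6→b22/s2 L1-HIT; vc=[8,6,12]
#10 0x61→b12/s0 VC-HIT; vc=[8,6,4]
#11 0x23→b4/s0 VC-HIT; vc=[8,6,12]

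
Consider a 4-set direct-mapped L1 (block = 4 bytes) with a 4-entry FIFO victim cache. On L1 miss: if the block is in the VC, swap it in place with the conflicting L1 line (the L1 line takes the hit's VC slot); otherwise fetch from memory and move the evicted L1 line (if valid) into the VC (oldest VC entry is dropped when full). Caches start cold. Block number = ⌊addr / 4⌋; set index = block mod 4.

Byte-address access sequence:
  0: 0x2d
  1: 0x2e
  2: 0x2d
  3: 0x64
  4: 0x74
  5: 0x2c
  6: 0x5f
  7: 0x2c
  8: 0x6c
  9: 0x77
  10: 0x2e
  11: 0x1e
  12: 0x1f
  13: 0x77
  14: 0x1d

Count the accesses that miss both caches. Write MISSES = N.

MISSES = 6

  [0] addr=0x2d blk=11 s=3: MISS | VC []
  [1] addr=0x2e blk=11 s=3: L1-HIT | VC []
  [2] addr=0x2d blk=11 s=3: L1-HIT | VC []
  [3] addr=0x64 blk=25 s=1: MISS | VC []
  [4] addr=0x74 blk=29 s=1: MISS | VC [25]
  [5] addr=0x2c blk=11 s=3: L1-HIT | VC [25]
  [6] addr=0x5f blk=23 s=3: MISS | VC [25, 11]
  [7] addr=0x2c blk=11 s=3: VC-HIT | VC [25, 23]
  [8] addr=0x6c blk=27 s=3: MISS | VC [25, 23, 11]
  [9] addr=0x77 blk=29 s=1: L1-HIT | VC [25, 23, 11]
  [10] addr=0x2e blk=11 s=3: VC-HIT | VC [25, 23, 27]
  [11] addr=0x1e blk=7 s=3: MISS | VC [25, 23, 27, 11]
  [12] addr=0x1f blk=7 s=3: L1-HIT | VC [25, 23, 27, 11]
  [13] addr=0x77 blk=29 s=1: L1-HIT | VC [25, 23, 27, 11]
  [14] addr=0x1d blk=7 s=3: L1-HIT | VC [25, 23, 27, 11]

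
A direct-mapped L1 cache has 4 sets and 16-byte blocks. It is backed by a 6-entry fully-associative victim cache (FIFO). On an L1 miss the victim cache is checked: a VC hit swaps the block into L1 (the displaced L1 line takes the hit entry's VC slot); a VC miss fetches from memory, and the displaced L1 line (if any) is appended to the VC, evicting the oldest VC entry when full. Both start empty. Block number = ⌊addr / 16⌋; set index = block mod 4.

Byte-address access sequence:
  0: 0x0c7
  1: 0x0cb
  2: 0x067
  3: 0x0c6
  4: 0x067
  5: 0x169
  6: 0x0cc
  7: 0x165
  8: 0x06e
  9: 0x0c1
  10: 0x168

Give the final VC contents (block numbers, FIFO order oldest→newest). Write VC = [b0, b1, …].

0: 0xc7 (blk 12, set 0) → MISS  vc=[]
1: 0xcb (blk 12, set 0) → L1-HIT  vc=[]
2: 0x67 (blk 6, set 2) → MISS  vc=[]
3: 0xc6 (blk 12, set 0) → L1-HIT  vc=[]
4: 0x67 (blk 6, set 2) → L1-HIT  vc=[]
5: 0x169 (blk 22, set 2) → MISS  vc=[6]
6: 0xcc (blk 12, set 0) → L1-HIT  vc=[6]
7: 0x165 (blk 22, set 2) → L1-HIT  vc=[6]
8: 0x6e (blk 6, set 2) → VC-HIT  vc=[22]
9: 0xc1 (blk 12, set 0) → L1-HIT  vc=[22]
10: 0x168 (blk 22, set 2) → VC-HIT  vc=[6]

VC = [6]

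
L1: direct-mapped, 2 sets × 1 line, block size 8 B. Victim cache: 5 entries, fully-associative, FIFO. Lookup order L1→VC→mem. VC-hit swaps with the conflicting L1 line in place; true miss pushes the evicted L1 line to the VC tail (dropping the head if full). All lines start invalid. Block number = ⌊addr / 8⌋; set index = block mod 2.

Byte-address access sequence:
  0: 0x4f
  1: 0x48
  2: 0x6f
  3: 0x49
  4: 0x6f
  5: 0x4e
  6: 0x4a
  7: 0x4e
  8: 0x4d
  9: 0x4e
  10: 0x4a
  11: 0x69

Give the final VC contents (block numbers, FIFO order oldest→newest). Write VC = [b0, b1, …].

0: 0x4f (blk 9, set 1) → MISS  vc=[]
1: 0x48 (blk 9, set 1) → L1-HIT  vc=[]
2: 0x6f (blk 13, set 1) → MISS  vc=[9]
3: 0x49 (blk 9, set 1) → VC-HIT  vc=[13]
4: 0x6f (blk 13, set 1) → VC-HIT  vc=[9]
5: 0x4e (blk 9, set 1) → VC-HIT  vc=[13]
6: 0x4a (blk 9, set 1) → L1-HIT  vc=[13]
7: 0x4e (blk 9, set 1) → L1-HIT  vc=[13]
8: 0x4d (blk 9, set 1) → L1-HIT  vc=[13]
9: 0x4e (blk 9, set 1) → L1-HIT  vc=[13]
10: 0x4a (blk 9, set 1) → L1-HIT  vc=[13]
11: 0x69 (blk 13, set 1) → VC-HIT  vc=[9]

VC = [9]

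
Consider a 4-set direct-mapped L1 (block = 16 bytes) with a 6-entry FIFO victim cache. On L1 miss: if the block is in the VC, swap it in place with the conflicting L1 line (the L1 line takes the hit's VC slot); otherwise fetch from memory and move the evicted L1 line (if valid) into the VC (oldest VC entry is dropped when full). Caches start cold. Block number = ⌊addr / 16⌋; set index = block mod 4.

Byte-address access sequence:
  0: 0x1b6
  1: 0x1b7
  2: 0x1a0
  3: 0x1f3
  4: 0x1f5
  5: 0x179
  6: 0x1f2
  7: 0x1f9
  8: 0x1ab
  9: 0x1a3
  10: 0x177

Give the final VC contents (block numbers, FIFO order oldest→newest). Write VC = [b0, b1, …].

0: 0x1b6 (blk 27, set 3) → MISS  vc=[]
1: 0x1b7 (blk 27, set 3) → L1-HIT  vc=[]
2: 0x1a0 (blk 26, set 2) → MISS  vc=[]
3: 0x1f3 (blk 31, set 3) → MISS  vc=[27]
4: 0x1f5 (blk 31, set 3) → L1-HIT  vc=[27]
5: 0x179 (blk 23, set 3) → MISS  vc=[27, 31]
6: 0x1f2 (blk 31, set 3) → VC-HIT  vc=[27, 23]
7: 0x1f9 (blk 31, set 3) → L1-HIT  vc=[27, 23]
8: 0x1ab (blk 26, set 2) → L1-HIT  vc=[27, 23]
9: 0x1a3 (blk 26, set 2) → L1-HIT  vc=[27, 23]
10: 0x177 (blk 23, set 3) → VC-HIT  vc=[27, 31]

VC = [27, 31]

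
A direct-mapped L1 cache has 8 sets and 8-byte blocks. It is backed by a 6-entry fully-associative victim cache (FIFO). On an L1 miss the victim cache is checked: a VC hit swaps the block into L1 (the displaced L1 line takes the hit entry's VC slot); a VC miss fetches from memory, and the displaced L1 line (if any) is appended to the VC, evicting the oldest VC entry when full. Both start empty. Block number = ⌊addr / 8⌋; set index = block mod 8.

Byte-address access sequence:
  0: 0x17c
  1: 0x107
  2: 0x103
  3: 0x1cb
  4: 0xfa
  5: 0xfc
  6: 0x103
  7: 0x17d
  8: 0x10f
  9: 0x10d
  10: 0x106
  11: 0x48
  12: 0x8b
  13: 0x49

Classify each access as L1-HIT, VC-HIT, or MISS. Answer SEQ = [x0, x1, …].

SEQ = [MISS, MISS, L1-HIT, MISS, MISS, L1-HIT, L1-HIT, VC-HIT, MISS, L1-HIT, L1-HIT, MISS, MISS, VC-HIT]

0: 0x17c (blk 47, set 7) → MISS  vc=[]
1: 0x107 (blk 32, set 0) → MISS  vc=[]
2: 0x103 (blk 32, set 0) → L1-HIT  vc=[]
3: 0x1cb (blk 57, set 1) → MISS  vc=[]
4: 0xfa (blk 31, set 7) → MISS  vc=[47]
5: 0xfc (blk 31, set 7) → L1-HIT  vc=[47]
6: 0x103 (blk 32, set 0) → L1-HIT  vc=[47]
7: 0x17d (blk 47, set 7) → VC-HIT  vc=[31]
8: 0x10f (blk 33, set 1) → MISS  vc=[31, 57]
9: 0x10d (blk 33, set 1) → L1-HIT  vc=[31, 57]
10: 0x106 (blk 32, set 0) → L1-HIT  vc=[31, 57]
11: 0x48 (blk 9, set 1) → MISS  vc=[31, 57, 33]
12: 0x8b (blk 17, set 1) → MISS  vc=[31, 57, 33, 9]
13: 0x49 (blk 9, set 1) → VC-HIT  vc=[31, 57, 33, 17]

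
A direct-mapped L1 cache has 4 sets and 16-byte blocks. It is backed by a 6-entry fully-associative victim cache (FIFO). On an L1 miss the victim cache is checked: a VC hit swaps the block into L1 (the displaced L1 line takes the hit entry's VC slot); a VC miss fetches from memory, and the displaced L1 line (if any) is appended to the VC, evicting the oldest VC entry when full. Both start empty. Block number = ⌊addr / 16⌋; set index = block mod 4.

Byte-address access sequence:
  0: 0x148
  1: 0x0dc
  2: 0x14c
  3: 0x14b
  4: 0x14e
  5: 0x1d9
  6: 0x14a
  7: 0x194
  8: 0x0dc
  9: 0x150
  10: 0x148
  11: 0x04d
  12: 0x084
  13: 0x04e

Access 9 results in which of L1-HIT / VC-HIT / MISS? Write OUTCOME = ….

#0 0x148→b20/s0 MISS; vc=[]
#1 0xdc→b13/s1 MISS; vc=[]
#2 0x14c→b20/s0 L1-HIT; vc=[]
#3 0x14b→b20/s0 L1-HIT; vc=[]
#4 0x14e→b20/s0 L1-HIT; vc=[]
#5 0x1d9→b29/s1 MISS; vc=[13]
#6 0x14a→b20/s0 L1-HIT; vc=[13]
#7 0x194→b25/s1 MISS; vc=[13,29]
#8 0xdc→b13/s1 VC-HIT; vc=[25,29]
#9 0x150→b21/s1 MISS; vc=[25,29,13]
#10 0x148→b20/s0 L1-HIT; vc=[25,29,13]
#11 0x4d→b4/s0 MISS; vc=[25,29,13,20]
#12 0x84→b8/s0 MISS; vc=[25,29,13,20,4]
#13 0x4e→b4/s0 VC-HIT; vc=[25,29,13,20,8]

OUTCOME = MISS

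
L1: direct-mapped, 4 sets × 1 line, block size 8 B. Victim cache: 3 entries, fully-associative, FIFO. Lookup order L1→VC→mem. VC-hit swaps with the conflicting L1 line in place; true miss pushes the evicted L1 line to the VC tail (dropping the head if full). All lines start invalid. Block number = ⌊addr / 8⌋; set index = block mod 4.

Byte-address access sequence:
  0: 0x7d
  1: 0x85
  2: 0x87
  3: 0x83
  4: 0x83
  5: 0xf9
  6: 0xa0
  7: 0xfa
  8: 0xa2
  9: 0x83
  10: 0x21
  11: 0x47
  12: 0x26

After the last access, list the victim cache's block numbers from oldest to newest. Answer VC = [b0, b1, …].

VC = [20, 16, 8]

0: 0x7d (blk 15, set 3) → MISS  vc=[]
1: 0x85 (blk 16, set 0) → MISS  vc=[]
2: 0x87 (blk 16, set 0) → L1-HIT  vc=[]
3: 0x83 (blk 16, set 0) → L1-HIT  vc=[]
4: 0x83 (blk 16, set 0) → L1-HIT  vc=[]
5: 0xf9 (blk 31, set 3) → MISS  vc=[15]
6: 0xa0 (blk 20, set 0) → MISS  vc=[15, 16]
7: 0xfa (blk 31, set 3) → L1-HIT  vc=[15, 16]
8: 0xa2 (blk 20, set 0) → L1-HIT  vc=[15, 16]
9: 0x83 (blk 16, set 0) → VC-HIT  vc=[15, 20]
10: 0x21 (blk 4, set 0) → MISS  vc=[15, 20, 16]
11: 0x47 (blk 8, set 0) → MISS  vc=[20, 16, 4]
12: 0x26 (blk 4, set 0) → VC-HIT  vc=[20, 16, 8]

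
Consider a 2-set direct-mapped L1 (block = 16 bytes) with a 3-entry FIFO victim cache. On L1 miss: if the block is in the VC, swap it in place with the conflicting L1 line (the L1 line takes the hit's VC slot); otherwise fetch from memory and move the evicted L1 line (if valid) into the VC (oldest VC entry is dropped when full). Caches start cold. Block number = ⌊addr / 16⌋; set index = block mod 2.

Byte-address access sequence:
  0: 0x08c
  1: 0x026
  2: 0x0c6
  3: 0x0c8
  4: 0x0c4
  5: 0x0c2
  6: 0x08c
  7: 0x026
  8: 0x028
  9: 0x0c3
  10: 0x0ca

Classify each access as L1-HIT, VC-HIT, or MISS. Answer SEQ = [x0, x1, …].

SEQ = [MISS, MISS, MISS, L1-HIT, L1-HIT, L1-HIT, VC-HIT, VC-HIT, L1-HIT, VC-HIT, L1-HIT]

0: 0x8c (blk 8, set 0) → MISS  vc=[]
1: 0x26 (blk 2, set 0) → MISS  vc=[8]
2: 0xc6 (blk 12, set 0) → MISS  vc=[8, 2]
3: 0xc8 (blk 12, set 0) → L1-HIT  vc=[8, 2]
4: 0xc4 (blk 12, set 0) → L1-HIT  vc=[8, 2]
5: 0xc2 (blk 12, set 0) → L1-HIT  vc=[8, 2]
6: 0x8c (blk 8, set 0) → VC-HIT  vc=[12, 2]
7: 0x26 (blk 2, set 0) → VC-HIT  vc=[12, 8]
8: 0x28 (blk 2, set 0) → L1-HIT  vc=[12, 8]
9: 0xc3 (blk 12, set 0) → VC-HIT  vc=[2, 8]
10: 0xca (blk 12, set 0) → L1-HIT  vc=[2, 8]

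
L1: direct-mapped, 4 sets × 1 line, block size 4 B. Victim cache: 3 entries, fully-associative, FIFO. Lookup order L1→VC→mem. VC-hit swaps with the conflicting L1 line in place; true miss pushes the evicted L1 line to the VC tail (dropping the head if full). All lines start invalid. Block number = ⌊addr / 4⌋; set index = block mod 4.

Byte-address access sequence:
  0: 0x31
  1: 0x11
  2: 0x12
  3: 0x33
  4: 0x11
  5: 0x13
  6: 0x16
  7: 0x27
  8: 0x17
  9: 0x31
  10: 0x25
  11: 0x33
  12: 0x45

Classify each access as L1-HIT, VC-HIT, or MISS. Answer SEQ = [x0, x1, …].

#0 0x31→b12/s0 MISS; vc=[]
#1 0x11→b4/s0 MISS; vc=[12]
#2 0x12→b4/s0 L1-HIT; vc=[12]
#3 0x33→b12/s0 VC-HIT; vc=[4]
#4 0x11→b4/s0 VC-HIT; vc=[12]
#5 0x13→b4/s0 L1-HIT; vc=[12]
#6 0x16→b5/s1 MISS; vc=[12]
#7 0x27→b9/s1 MISS; vc=[12,5]
#8 0x17→b5/s1 VC-HIT; vc=[12,9]
#9 0x31→b12/s0 VC-HIT; vc=[4,9]
#10 0x25→b9/s1 VC-HIT; vc=[4,5]
#11 0x33→b12/s0 L1-HIT; vc=[4,5]
#12 0x45→b17/s1 MISS; vc=[4,5,9]

SEQ = [MISS, MISS, L1-HIT, VC-HIT, VC-HIT, L1-HIT, MISS, MISS, VC-HIT, VC-HIT, VC-HIT, L1-HIT, MISS]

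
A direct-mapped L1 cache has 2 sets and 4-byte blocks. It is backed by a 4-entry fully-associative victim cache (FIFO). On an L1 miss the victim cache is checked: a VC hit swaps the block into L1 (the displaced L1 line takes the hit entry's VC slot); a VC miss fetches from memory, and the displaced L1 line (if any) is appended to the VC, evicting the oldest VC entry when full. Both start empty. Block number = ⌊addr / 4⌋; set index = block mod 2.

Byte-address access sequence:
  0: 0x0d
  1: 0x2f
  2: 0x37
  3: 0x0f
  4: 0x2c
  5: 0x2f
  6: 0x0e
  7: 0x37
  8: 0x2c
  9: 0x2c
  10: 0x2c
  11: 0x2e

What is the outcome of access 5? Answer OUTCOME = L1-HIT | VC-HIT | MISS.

OUTCOME = L1-HIT

0: 0xd (blk 3, set 1) → MISS  vc=[]
1: 0x2f (blk 11, set 1) → MISS  vc=[3]
2: 0x37 (blk 13, set 1) → MISS  vc=[3, 11]
3: 0xf (blk 3, set 1) → VC-HIT  vc=[13, 11]
4: 0x2c (blk 11, set 1) → VC-HIT  vc=[13, 3]
5: 0x2f (blk 11, set 1) → L1-HIT  vc=[13, 3]
6: 0xe (blk 3, set 1) → VC-HIT  vc=[13, 11]
7: 0x37 (blk 13, set 1) → VC-HIT  vc=[3, 11]
8: 0x2c (blk 11, set 1) → VC-HIT  vc=[3, 13]
9: 0x2c (blk 11, set 1) → L1-HIT  vc=[3, 13]
10: 0x2c (blk 11, set 1) → L1-HIT  vc=[3, 13]
11: 0x2e (blk 11, set 1) → L1-HIT  vc=[3, 13]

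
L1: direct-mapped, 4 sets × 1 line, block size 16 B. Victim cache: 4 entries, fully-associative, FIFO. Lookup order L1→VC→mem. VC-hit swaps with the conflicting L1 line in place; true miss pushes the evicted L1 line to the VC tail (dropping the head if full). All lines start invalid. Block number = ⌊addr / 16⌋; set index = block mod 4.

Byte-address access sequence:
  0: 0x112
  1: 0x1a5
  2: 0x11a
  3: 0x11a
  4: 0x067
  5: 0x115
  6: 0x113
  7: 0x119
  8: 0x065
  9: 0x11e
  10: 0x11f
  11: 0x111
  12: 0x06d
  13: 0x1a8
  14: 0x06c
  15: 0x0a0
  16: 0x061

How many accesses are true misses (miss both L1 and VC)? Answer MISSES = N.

  [0] addr=0x112 blk=17 s=1: MISS | VC []
  [1] addr=0x1a5 blk=26 s=2: MISS | VC []
  [2] addr=0x11a blk=17 s=1: L1-HIT | VC []
  [3] addr=0x11a blk=17 s=1: L1-HIT | VC []
  [4] addr=0x67 blk=6 s=2: MISS | VC [26]
  [5] addr=0x115 blk=17 s=1: L1-HIT | VC [26]
  [6] addr=0x113 blk=17 s=1: L1-HIT | VC [26]
  [7] addr=0x119 blk=17 s=1: L1-HIT | VC [26]
  [8] addr=0x65 blk=6 s=2: L1-HIT | VC [26]
  [9] addr=0x11e blk=17 s=1: L1-HIT | VC [26]
  [10] addr=0x11f blk=17 s=1: L1-HIT | VC [26]
  [11] addr=0x111 blk=17 s=1: L1-HIT | VC [26]
  [12] addr=0x6d blk=6 s=2: L1-HIT | VC [26]
  [13] addr=0x1a8 blk=26 s=2: VC-HIT | VC [6]
  [14] addr=0x6c blk=6 s=2: VC-HIT | VC [26]
  [15] addr=0xa0 blk=10 s=2: MISS | VC [26, 6]
  [16] addr=0x61 blk=6 s=2: VC-HIT | VC [26, 10]

MISSES = 4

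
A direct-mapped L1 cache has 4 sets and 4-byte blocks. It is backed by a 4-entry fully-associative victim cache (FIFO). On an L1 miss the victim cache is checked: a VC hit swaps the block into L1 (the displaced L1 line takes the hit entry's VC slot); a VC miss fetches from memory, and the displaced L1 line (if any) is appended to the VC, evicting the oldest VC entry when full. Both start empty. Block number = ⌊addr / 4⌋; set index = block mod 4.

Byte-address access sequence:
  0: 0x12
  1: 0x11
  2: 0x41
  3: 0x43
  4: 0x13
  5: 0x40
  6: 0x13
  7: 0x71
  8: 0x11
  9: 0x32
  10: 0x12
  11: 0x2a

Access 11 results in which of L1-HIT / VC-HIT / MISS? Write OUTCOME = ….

OUTCOME = MISS

0: 0x12 (blk 4, set 0) → MISS  vc=[]
1: 0x11 (blk 4, set 0) → L1-HIT  vc=[]
2: 0x41 (blk 16, set 0) → MISS  vc=[4]
3: 0x43 (blk 16, set 0) → L1-HIT  vc=[4]
4: 0x13 (blk 4, set 0) → VC-HIT  vc=[16]
5: 0x40 (blk 16, set 0) → VC-HIT  vc=[4]
6: 0x13 (blk 4, set 0) → VC-HIT  vc=[16]
7: 0x71 (blk 28, set 0) → MISS  vc=[16, 4]
8: 0x11 (blk 4, set 0) → VC-HIT  vc=[16, 28]
9: 0x32 (blk 12, set 0) → MISS  vc=[16, 28, 4]
10: 0x12 (blk 4, set 0) → VC-HIT  vc=[16, 28, 12]
11: 0x2a (blk 10, set 2) → MISS  vc=[16, 28, 12]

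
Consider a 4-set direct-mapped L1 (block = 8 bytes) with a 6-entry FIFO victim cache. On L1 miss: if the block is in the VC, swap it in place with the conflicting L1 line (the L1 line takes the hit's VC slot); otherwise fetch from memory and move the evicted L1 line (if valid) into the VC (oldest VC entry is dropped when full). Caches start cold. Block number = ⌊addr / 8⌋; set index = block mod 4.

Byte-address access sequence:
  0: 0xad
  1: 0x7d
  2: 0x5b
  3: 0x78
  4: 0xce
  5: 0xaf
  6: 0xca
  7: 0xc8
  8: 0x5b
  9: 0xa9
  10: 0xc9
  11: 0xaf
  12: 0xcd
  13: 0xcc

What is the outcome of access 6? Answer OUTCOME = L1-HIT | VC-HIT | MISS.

OUTCOME = VC-HIT

0: 0xad (blk 21, set 1) → MISS  vc=[]
1: 0x7d (blk 15, set 3) → MISS  vc=[]
2: 0x5b (blk 11, set 3) → MISS  vc=[15]
3: 0x78 (blk 15, set 3) → VC-HIT  vc=[11]
4: 0xce (blk 25, set 1) → MISS  vc=[11, 21]
5: 0xaf (blk 21, set 1) → VC-HIT  vc=[11, 25]
6: 0xca (blk 25, set 1) → VC-HIT  vc=[11, 21]
7: 0xc8 (blk 25, set 1) → L1-HIT  vc=[11, 21]
8: 0x5b (blk 11, set 3) → VC-HIT  vc=[15, 21]
9: 0xa9 (blk 21, set 1) → VC-HIT  vc=[15, 25]
10: 0xc9 (blk 25, set 1) → VC-HIT  vc=[15, 21]
11: 0xaf (blk 21, set 1) → VC-HIT  vc=[15, 25]
12: 0xcd (blk 25, set 1) → VC-HIT  vc=[15, 21]
13: 0xcc (blk 25, set 1) → L1-HIT  vc=[15, 21]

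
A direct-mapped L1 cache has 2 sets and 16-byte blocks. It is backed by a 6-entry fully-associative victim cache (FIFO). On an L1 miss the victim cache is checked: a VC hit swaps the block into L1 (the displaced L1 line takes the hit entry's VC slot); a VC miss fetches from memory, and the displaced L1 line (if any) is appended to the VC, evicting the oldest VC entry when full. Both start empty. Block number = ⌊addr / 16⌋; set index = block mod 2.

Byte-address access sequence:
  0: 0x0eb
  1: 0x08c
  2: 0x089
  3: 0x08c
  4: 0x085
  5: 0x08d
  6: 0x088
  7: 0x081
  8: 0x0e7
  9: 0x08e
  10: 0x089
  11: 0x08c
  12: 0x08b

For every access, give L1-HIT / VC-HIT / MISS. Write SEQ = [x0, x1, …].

SEQ = [MISS, MISS, L1-HIT, L1-HIT, L1-HIT, L1-HIT, L1-HIT, L1-HIT, VC-HIT, VC-HIT, L1-HIT, L1-HIT, L1-HIT]

#0 0xeb→b14/s0 MISS; vc=[]
#1 0x8c→b8/s0 MISS; vc=[14]
#2 0x89→b8/s0 L1-HIT; vc=[14]
#3 0x8c→b8/s0 L1-HIT; vc=[14]
#4 0x85→b8/s0 L1-HIT; vc=[14]
#5 0x8d→b8/s0 L1-HIT; vc=[14]
#6 0x88→b8/s0 L1-HIT; vc=[14]
#7 0x81→b8/s0 L1-HIT; vc=[14]
#8 0xe7→b14/s0 VC-HIT; vc=[8]
#9 0x8e→b8/s0 VC-HIT; vc=[14]
#10 0x89→b8/s0 L1-HIT; vc=[14]
#11 0x8c→b8/s0 L1-HIT; vc=[14]
#12 0x8b→b8/s0 L1-HIT; vc=[14]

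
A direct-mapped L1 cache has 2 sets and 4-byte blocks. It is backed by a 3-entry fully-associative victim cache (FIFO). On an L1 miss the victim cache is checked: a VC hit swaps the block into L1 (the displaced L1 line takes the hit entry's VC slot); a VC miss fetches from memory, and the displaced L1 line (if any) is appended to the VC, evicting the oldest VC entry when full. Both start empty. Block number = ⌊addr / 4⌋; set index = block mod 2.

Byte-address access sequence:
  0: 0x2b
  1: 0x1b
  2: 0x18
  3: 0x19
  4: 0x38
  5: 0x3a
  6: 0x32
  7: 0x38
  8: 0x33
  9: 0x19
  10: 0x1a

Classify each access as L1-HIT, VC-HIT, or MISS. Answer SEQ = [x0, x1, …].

  [0] addr=0x2b blk=10 s=0: MISS | VC []
  [1] addr=0x1b blk=6 s=0: MISS | VC [10]
  [2] addr=0x18 blk=6 s=0: L1-HIT | VC [10]
  [3] addr=0x19 blk=6 s=0: L1-HIT | VC [10]
  [4] addr=0x38 blk=14 s=0: MISS | VC [10, 6]
  [5] addr=0x3a blk=14 s=0: L1-HIT | VC [10, 6]
  [6] addr=0x32 blk=12 s=0: MISS | VC [10, 6, 14]
  [7] addr=0x38 blk=14 s=0: VC-HIT | VC [10, 6, 12]
  [8] addr=0x33 blk=12 s=0: VC-HIT | VC [10, 6, 14]
  [9] addr=0x19 blk=6 s=0: VC-HIT | VC [10, 12, 14]
  [10] addr=0x1a blk=6 s=0: L1-HIT | VC [10, 12, 14]

SEQ = [MISS, MISS, L1-HIT, L1-HIT, MISS, L1-HIT, MISS, VC-HIT, VC-HIT, VC-HIT, L1-HIT]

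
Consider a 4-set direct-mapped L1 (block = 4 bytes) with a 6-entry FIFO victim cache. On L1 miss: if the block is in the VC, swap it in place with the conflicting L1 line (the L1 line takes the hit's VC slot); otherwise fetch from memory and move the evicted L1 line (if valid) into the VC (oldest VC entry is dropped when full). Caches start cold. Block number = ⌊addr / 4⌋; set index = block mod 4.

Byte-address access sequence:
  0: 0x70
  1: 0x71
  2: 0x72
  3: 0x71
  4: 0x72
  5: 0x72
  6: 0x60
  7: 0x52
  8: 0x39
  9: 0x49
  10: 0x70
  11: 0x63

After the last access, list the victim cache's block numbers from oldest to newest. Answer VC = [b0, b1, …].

VC = [20, 28, 14]

0: 0x70 (blk 28, set 0) → MISS  vc=[]
1: 0x71 (blk 28, set 0) → L1-HIT  vc=[]
2: 0x72 (blk 28, set 0) → L1-HIT  vc=[]
3: 0x71 (blk 28, set 0) → L1-HIT  vc=[]
4: 0x72 (blk 28, set 0) → L1-HIT  vc=[]
5: 0x72 (blk 28, set 0) → L1-HIT  vc=[]
6: 0x60 (blk 24, set 0) → MISS  vc=[28]
7: 0x52 (blk 20, set 0) → MISS  vc=[28, 24]
8: 0x39 (blk 14, set 2) → MISS  vc=[28, 24]
9: 0x49 (blk 18, set 2) → MISS  vc=[28, 24, 14]
10: 0x70 (blk 28, set 0) → VC-HIT  vc=[20, 24, 14]
11: 0x63 (blk 24, set 0) → VC-HIT  vc=[20, 28, 14]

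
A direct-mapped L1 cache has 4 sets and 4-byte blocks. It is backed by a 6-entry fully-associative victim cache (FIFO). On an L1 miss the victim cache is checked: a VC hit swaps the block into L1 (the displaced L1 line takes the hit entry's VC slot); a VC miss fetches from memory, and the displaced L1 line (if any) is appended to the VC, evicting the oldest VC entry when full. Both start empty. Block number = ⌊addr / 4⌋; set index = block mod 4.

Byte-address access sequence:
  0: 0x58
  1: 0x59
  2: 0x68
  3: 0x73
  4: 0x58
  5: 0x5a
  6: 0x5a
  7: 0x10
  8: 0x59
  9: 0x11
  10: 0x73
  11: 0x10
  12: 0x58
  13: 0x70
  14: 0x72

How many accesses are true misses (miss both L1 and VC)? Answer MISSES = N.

MISSES = 4

0: 0x58 (blk 22, set 2) → MISS  vc=[]
1: 0x59 (blk 22, set 2) → L1-HIT  vc=[]
2: 0x68 (blk 26, set 2) → MISS  vc=[22]
3: 0x73 (blk 28, set 0) → MISS  vc=[22]
4: 0x58 (blk 22, set 2) → VC-HIT  vc=[26]
5: 0x5a (blk 22, set 2) → L1-HIT  vc=[26]
6: 0x5a (blk 22, set 2) → L1-HIT  vc=[26]
7: 0x10 (blk 4, set 0) → MISS  vc=[26, 28]
8: 0x59 (blk 22, set 2) → L1-HIT  vc=[26, 28]
9: 0x11 (blk 4, set 0) → L1-HIT  vc=[26, 28]
10: 0x73 (blk 28, set 0) → VC-HIT  vc=[26, 4]
11: 0x10 (blk 4, set 0) → VC-HIT  vc=[26, 28]
12: 0x58 (blk 22, set 2) → L1-HIT  vc=[26, 28]
13: 0x70 (blk 28, set 0) → VC-HIT  vc=[26, 4]
14: 0x72 (blk 28, set 0) → L1-HIT  vc=[26, 4]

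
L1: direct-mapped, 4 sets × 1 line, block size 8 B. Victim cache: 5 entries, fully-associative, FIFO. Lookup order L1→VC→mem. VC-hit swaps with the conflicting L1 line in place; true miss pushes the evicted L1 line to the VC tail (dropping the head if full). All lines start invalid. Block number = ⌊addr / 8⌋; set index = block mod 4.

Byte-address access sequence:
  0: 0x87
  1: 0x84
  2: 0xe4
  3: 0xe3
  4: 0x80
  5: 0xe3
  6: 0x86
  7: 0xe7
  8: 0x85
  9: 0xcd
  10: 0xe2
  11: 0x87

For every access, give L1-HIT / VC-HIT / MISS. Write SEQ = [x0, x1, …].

SEQ = [MISS, L1-HIT, MISS, L1-HIT, VC-HIT, VC-HIT, VC-HIT, VC-HIT, VC-HIT, MISS, VC-HIT, VC-HIT]

0: 0x87 (blk 16, set 0) → MISS  vc=[]
1: 0x84 (blk 16, set 0) → L1-HIT  vc=[]
2: 0xe4 (blk 28, set 0) → MISS  vc=[16]
3: 0xe3 (blk 28, set 0) → L1-HIT  vc=[16]
4: 0x80 (blk 16, set 0) → VC-HIT  vc=[28]
5: 0xe3 (blk 28, set 0) → VC-HIT  vc=[16]
6: 0x86 (blk 16, set 0) → VC-HIT  vc=[28]
7: 0xe7 (blk 28, set 0) → VC-HIT  vc=[16]
8: 0x85 (blk 16, set 0) → VC-HIT  vc=[28]
9: 0xcd (blk 25, set 1) → MISS  vc=[28]
10: 0xe2 (blk 28, set 0) → VC-HIT  vc=[16]
11: 0x87 (blk 16, set 0) → VC-HIT  vc=[28]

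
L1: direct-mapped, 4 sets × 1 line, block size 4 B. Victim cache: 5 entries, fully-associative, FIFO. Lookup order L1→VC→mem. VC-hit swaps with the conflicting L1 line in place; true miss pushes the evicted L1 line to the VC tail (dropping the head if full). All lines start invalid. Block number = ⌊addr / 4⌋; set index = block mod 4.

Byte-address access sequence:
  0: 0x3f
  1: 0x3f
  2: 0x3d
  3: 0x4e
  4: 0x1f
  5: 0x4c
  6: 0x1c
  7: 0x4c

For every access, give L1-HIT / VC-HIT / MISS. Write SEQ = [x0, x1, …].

SEQ = [MISS, L1-HIT, L1-HIT, MISS, MISS, VC-HIT, VC-HIT, VC-HIT]

0: 0x3f (blk 15, set 3) → MISS  vc=[]
1: 0x3f (blk 15, set 3) → L1-HIT  vc=[]
2: 0x3d (blk 15, set 3) → L1-HIT  vc=[]
3: 0x4e (blk 19, set 3) → MISS  vc=[15]
4: 0x1f (blk 7, set 3) → MISS  vc=[15, 19]
5: 0x4c (blk 19, set 3) → VC-HIT  vc=[15, 7]
6: 0x1c (blk 7, set 3) → VC-HIT  vc=[15, 19]
7: 0x4c (blk 19, set 3) → VC-HIT  vc=[15, 7]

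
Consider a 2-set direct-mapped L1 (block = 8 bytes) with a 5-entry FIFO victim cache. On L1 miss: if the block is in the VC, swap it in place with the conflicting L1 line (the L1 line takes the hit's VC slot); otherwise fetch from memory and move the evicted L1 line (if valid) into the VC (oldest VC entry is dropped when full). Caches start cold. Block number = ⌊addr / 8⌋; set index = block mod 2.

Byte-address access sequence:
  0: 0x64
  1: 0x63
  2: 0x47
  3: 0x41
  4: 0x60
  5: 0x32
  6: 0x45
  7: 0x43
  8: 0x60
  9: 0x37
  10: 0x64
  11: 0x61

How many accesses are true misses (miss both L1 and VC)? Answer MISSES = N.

  [0] addr=0x64 blk=12 s=0: MISS | VC []
  [1] addr=0x63 blk=12 s=0: L1-HIT | VC []
  [2] addr=0x47 blk=8 s=0: MISS | VC [12]
  [3] addr=0x41 blk=8 s=0: L1-HIT | VC [12]
  [4] addr=0x60 blk=12 s=0: VC-HIT | VC [8]
  [5] addr=0x32 blk=6 s=0: MISS | VC [8, 12]
  [6] addr=0x45 blk=8 s=0: VC-HIT | VC [6, 12]
  [7] addr=0x43 blk=8 s=0: L1-HIT | VC [6, 12]
  [8] addr=0x60 blk=12 s=0: VC-HIT | VC [6, 8]
  [9] addr=0x37 blk=6 s=0: VC-HIT | VC [12, 8]
  [10] addr=0x64 blk=12 s=0: VC-HIT | VC [6, 8]
  [11] addr=0x61 blk=12 s=0: L1-HIT | VC [6, 8]

MISSES = 3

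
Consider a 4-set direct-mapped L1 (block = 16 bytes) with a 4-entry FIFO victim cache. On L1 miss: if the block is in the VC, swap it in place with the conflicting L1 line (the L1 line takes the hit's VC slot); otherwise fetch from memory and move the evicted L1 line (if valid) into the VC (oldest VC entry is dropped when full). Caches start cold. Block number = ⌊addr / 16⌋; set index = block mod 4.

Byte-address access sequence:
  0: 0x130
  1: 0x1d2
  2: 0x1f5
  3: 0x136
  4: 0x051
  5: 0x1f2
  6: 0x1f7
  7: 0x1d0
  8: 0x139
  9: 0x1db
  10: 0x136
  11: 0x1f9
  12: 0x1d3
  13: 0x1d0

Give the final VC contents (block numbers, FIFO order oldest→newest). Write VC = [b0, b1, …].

0: 0x130 (blk 19, set 3) → MISS  vc=[]
1: 0x1d2 (blk 29, set 1) → MISS  vc=[]
2: 0x1f5 (blk 31, set 3) → MISS  vc=[19]
3: 0x136 (blk 19, set 3) → VC-HIT  vc=[31]
4: 0x51 (blk 5, set 1) → MISS  vc=[31, 29]
5: 0x1f2 (blk 31, set 3) → VC-HIT  vc=[19, 29]
6: 0x1f7 (blk 31, set 3) → L1-HIT  vc=[19, 29]
7: 0x1d0 (blk 29, set 1) → VC-HIT  vc=[19, 5]
8: 0x139 (blk 19, set 3) → VC-HIT  vc=[31, 5]
9: 0x1db (blk 29, set 1) → L1-HIT  vc=[31, 5]
10: 0x136 (blk 19, set 3) → L1-HIT  vc=[31, 5]
11: 0x1f9 (blk 31, set 3) → VC-HIT  vc=[19, 5]
12: 0x1d3 (blk 29, set 1) → L1-HIT  vc=[19, 5]
13: 0x1d0 (blk 29, set 1) → L1-HIT  vc=[19, 5]

VC = [19, 5]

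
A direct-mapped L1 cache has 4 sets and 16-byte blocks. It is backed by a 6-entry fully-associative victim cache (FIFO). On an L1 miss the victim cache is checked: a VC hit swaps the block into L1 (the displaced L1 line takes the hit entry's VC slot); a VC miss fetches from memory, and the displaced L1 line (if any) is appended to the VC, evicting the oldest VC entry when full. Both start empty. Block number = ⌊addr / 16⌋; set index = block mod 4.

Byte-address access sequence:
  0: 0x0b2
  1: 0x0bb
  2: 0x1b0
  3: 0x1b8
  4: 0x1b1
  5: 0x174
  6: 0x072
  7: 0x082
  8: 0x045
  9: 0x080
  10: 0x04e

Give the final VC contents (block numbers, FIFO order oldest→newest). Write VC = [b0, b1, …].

VC = [11, 27, 23, 8]

0: 0xb2 (blk 11, set 3) → MISS  vc=[]
1: 0xbb (blk 11, set 3) → L1-HIT  vc=[]
2: 0x1b0 (blk 27, set 3) → MISS  vc=[11]
3: 0x1b8 (blk 27, set 3) → L1-HIT  vc=[11]
4: 0x1b1 (blk 27, set 3) → L1-HIT  vc=[11]
5: 0x174 (blk 23, set 3) → MISS  vc=[11, 27]
6: 0x72 (blk 7, set 3) → MISS  vc=[11, 27, 23]
7: 0x82 (blk 8, set 0) → MISS  vc=[11, 27, 23]
8: 0x45 (blk 4, set 0) → MISS  vc=[11, 27, 23, 8]
9: 0x80 (blk 8, set 0) → VC-HIT  vc=[11, 27, 23, 4]
10: 0x4e (blk 4, set 0) → VC-HIT  vc=[11, 27, 23, 8]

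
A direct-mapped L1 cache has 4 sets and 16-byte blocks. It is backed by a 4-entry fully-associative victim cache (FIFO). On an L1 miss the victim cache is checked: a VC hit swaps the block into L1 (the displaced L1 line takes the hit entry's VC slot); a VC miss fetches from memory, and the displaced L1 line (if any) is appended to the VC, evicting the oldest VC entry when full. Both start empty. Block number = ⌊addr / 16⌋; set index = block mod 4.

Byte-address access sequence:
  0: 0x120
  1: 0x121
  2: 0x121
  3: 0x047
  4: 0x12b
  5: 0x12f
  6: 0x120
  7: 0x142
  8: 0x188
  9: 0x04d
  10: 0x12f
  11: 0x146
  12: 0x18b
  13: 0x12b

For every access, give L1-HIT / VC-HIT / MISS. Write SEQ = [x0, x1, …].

SEQ = [MISS, L1-HIT, L1-HIT, MISS, L1-HIT, L1-HIT, L1-HIT, MISS, MISS, VC-HIT, L1-HIT, VC-HIT, VC-HIT, L1-HIT]

  [0] addr=0x120 blk=18 s=2: MISS | VC []
  [1] addr=0x121 blk=18 s=2: L1-HIT | VC []
  [2] addr=0x121 blk=18 s=2: L1-HIT | VC []
  [3] addr=0x47 blk=4 s=0: MISS | VC []
  [4] addr=0x12b blk=18 s=2: L1-HIT | VC []
  [5] addr=0x12f blk=18 s=2: L1-HIT | VC []
  [6] addr=0x120 blk=18 s=2: L1-HIT | VC []
  [7] addr=0x142 blk=20 s=0: MISS | VC [4]
  [8] addr=0x188 blk=24 s=0: MISS | VC [4, 20]
  [9] addr=0x4d blk=4 s=0: VC-HIT | VC [24, 20]
  [10] addr=0x12f blk=18 s=2: L1-HIT | VC [24, 20]
  [11] addr=0x146 blk=20 s=0: VC-HIT | VC [24, 4]
  [12] addr=0x18b blk=24 s=0: VC-HIT | VC [20, 4]
  [13] addr=0x12b blk=18 s=2: L1-HIT | VC [20, 4]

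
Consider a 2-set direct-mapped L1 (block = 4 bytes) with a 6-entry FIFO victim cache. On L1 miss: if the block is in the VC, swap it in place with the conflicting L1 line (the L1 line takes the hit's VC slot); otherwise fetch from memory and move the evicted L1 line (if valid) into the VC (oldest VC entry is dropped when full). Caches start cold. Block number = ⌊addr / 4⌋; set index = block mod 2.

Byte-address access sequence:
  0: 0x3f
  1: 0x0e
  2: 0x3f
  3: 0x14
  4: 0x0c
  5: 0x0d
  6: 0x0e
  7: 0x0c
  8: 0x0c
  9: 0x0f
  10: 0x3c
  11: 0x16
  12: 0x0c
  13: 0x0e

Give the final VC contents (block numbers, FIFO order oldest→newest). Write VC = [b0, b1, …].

#0 0x3f→b15/s1 MISS; vc=[]
#1 0xe→b3/s1 MISS; vc=[15]
#2 0x3f→b15/s1 VC-HIT; vc=[3]
#3 0x14→b5/s1 MISS; vc=[3,15]
#4 0xc→b3/s1 VC-HIT; vc=[5,15]
#5 0xd→b3/s1 L1-HIT; vc=[5,15]
#6 0xe→b3/s1 L1-HIT; vc=[5,15]
#7 0xc→b3/s1 L1-HIT; vc=[5,15]
#8 0xc→b3/s1 L1-HIT; vc=[5,15]
#9 0xf→b3/s1 L1-HIT; vc=[5,15]
#10 0x3c→b15/s1 VC-HIT; vc=[5,3]
#11 0x16→b5/s1 VC-HIT; vc=[15,3]
#12 0xc→b3/s1 VC-HIT; vc=[15,5]
#13 0xe→b3/s1 L1-HIT; vc=[15,5]

VC = [15, 5]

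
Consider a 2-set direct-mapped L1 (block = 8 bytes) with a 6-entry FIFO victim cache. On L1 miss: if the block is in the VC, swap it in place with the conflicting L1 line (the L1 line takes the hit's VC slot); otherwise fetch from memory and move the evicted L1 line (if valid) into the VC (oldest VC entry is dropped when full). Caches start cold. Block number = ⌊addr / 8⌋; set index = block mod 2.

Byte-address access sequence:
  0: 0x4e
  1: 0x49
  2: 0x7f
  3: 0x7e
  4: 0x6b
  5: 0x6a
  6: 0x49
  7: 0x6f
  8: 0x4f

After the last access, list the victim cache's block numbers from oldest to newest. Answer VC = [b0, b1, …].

VC = [13, 15]

0: 0x4e (blk 9, set 1) → MISS  vc=[]
1: 0x49 (blk 9, set 1) → L1-HIT  vc=[]
2: 0x7f (blk 15, set 1) → MISS  vc=[9]
3: 0x7e (blk 15, set 1) → L1-HIT  vc=[9]
4: 0x6b (blk 13, set 1) → MISS  vc=[9, 15]
5: 0x6a (blk 13, set 1) → L1-HIT  vc=[9, 15]
6: 0x49 (blk 9, set 1) → VC-HIT  vc=[13, 15]
7: 0x6f (blk 13, set 1) → VC-HIT  vc=[9, 15]
8: 0x4f (blk 9, set 1) → VC-HIT  vc=[13, 15]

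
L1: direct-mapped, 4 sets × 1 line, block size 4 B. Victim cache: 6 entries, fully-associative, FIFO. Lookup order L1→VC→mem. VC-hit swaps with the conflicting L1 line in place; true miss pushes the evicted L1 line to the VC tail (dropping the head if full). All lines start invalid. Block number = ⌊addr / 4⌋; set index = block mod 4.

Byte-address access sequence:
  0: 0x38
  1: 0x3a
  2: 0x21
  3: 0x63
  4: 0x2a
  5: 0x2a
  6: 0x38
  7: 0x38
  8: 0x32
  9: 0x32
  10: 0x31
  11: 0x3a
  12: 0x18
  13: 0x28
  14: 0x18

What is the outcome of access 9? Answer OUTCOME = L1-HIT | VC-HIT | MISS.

  [0] addr=0x38 blk=14 s=2: MISS | VC []
  [1] addr=0x3a blk=14 s=2: L1-HIT | VC []
  [2] addr=0x21 blk=8 s=0: MISS | VC []
  [3] addr=0x63 blk=24 s=0: MISS | VC [8]
  [4] addr=0x2a blk=10 s=2: MISS | VC [8, 14]
  [5] addr=0x2a blk=10 s=2: L1-HIT | VC [8, 14]
  [6] addr=0x38 blk=14 s=2: VC-HIT | VC [8, 10]
  [7] addr=0x38 blk=14 s=2: L1-HIT | VC [8, 10]
  [8] addr=0x32 blk=12 s=0: MISS | VC [8, 10, 24]
  [9] addr=0x32 blk=12 s=0: L1-HIT | VC [8, 10, 24]
  [10] addr=0x31 blk=12 s=0: L1-HIT | VC [8, 10, 24]
  [11] addr=0x3a blk=14 s=2: L1-HIT | VC [8, 10, 24]
  [12] addr=0x18 blk=6 s=2: MISS | VC [8, 10, 24, 14]
  [13] addr=0x28 blk=10 s=2: VC-HIT | VC [8, 6, 24, 14]
  [14] addr=0x18 blk=6 s=2: VC-HIT | VC [8, 10, 24, 14]

OUTCOME = L1-HIT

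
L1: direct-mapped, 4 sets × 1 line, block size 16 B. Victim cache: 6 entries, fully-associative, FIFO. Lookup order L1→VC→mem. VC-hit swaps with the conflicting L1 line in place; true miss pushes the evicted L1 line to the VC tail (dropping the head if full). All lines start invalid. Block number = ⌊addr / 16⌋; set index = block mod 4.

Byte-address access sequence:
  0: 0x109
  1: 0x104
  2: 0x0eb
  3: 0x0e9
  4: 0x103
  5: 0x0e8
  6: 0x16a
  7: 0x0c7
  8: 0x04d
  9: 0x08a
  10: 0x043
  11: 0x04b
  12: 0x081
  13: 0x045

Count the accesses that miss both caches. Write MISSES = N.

#0 0x109→b16/s0 MISS; vc=[]
#1 0x104→b16/s0 L1-HIT; vc=[]
#2 0xeb→b14/s2 MISS; vc=[]
#3 0xe9→b14/s2 L1-HIT; vc=[]
#4 0x103→b16/s0 L1-HIT; vc=[]
#5 0xe8→b14/s2 L1-HIT; vc=[]
#6 0x16a→b22/s2 MISS; vc=[14]
#7 0xc7→b12/s0 MISS; vc=[14,16]
#8 0x4d→b4/s0 MISS; vc=[14,16,12]
#9 0x8a→b8/s0 MISS; vc=[14,16,12,4]
#10 0x43→b4/s0 VC-HIT; vc=[14,16,12,8]
#11 0x4b→b4/s0 L1-HIT; vc=[14,16,12,8]
#12 0x81→b8/s0 VC-HIT; vc=[14,16,12,4]
#13 0x45→b4/s0 VC-HIT; vc=[14,16,12,8]

MISSES = 6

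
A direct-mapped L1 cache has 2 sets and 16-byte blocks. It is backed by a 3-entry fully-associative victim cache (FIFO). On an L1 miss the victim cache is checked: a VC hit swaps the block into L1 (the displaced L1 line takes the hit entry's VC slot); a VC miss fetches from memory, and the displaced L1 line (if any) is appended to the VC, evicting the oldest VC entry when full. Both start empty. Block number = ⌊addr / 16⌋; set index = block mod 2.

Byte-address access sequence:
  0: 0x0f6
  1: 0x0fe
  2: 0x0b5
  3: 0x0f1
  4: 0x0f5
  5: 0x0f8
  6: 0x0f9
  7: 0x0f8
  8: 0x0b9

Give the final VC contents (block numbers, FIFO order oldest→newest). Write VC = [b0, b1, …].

0: 0xf6 (blk 15, set 1) → MISS  vc=[]
1: 0xfe (blk 15, set 1) → L1-HIT  vc=[]
2: 0xb5 (blk 11, set 1) → MISS  vc=[15]
3: 0xf1 (blk 15, set 1) → VC-HIT  vc=[11]
4: 0xf5 (blk 15, set 1) → L1-HIT  vc=[11]
5: 0xf8 (blk 15, set 1) → L1-HIT  vc=[11]
6: 0xf9 (blk 15, set 1) → L1-HIT  vc=[11]
7: 0xf8 (blk 15, set 1) → L1-HIT  vc=[11]
8: 0xb9 (blk 11, set 1) → VC-HIT  vc=[15]

VC = [15]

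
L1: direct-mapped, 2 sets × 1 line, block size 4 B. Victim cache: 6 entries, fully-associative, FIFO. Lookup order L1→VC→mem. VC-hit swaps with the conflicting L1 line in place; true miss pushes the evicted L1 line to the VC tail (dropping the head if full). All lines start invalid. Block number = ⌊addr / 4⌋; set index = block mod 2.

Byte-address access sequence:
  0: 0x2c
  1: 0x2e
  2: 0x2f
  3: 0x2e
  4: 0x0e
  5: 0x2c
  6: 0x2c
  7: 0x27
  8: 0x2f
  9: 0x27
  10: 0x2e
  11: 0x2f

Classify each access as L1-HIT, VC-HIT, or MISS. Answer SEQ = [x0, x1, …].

0: 0x2c (blk 11, set 1) → MISS  vc=[]
1: 0x2e (blk 11, set 1) → L1-HIT  vc=[]
2: 0x2f (blk 11, set 1) → L1-HIT  vc=[]
3: 0x2e (blk 11, set 1) → L1-HIT  vc=[]
4: 0xe (blk 3, set 1) → MISS  vc=[11]
5: 0x2c (blk 11, set 1) → VC-HIT  vc=[3]
6: 0x2c (blk 11, set 1) → L1-HIT  vc=[3]
7: 0x27 (blk 9, set 1) → MISS  vc=[3, 11]
8: 0x2f (blk 11, set 1) → VC-HIT  vc=[3, 9]
9: 0x27 (blk 9, set 1) → VC-HIT  vc=[3, 11]
10: 0x2e (blk 11, set 1) → VC-HIT  vc=[3, 9]
11: 0x2f (blk 11, set 1) → L1-HIT  vc=[3, 9]

SEQ = [MISS, L1-HIT, L1-HIT, L1-HIT, MISS, VC-HIT, L1-HIT, MISS, VC-HIT, VC-HIT, VC-HIT, L1-HIT]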